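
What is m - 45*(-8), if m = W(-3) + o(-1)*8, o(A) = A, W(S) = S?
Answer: 349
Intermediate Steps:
m = -11 (m = -3 - 1*8 = -3 - 8 = -11)
m - 45*(-8) = -11 - 45*(-8) = -11 + 360 = 349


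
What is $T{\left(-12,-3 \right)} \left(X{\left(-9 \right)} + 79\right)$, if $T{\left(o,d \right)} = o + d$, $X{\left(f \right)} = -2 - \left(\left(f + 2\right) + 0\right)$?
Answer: $-1260$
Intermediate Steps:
$X{\left(f \right)} = -4 - f$ ($X{\left(f \right)} = -2 - \left(\left(2 + f\right) + 0\right) = -2 - \left(2 + f\right) = -4 - f$)
$T{\left(o,d \right)} = d + o$
$T{\left(-12,-3 \right)} \left(X{\left(-9 \right)} + 79\right) = \left(-3 - 12\right) \left(\left(-4 - -9\right) + 79\right) = - 15 \left(\left(-4 + 9\right) + 79\right) = - 15 \left(5 + 79\right) = \left(-15\right) 84 = -1260$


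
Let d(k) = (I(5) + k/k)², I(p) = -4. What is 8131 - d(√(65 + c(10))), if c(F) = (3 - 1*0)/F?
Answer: 8122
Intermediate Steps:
c(F) = 3/F (c(F) = (3 + 0)/F = 3/F)
d(k) = 9 (d(k) = (-4 + k/k)² = (-4 + 1)² = (-3)² = 9)
8131 - d(√(65 + c(10))) = 8131 - 1*9 = 8131 - 9 = 8122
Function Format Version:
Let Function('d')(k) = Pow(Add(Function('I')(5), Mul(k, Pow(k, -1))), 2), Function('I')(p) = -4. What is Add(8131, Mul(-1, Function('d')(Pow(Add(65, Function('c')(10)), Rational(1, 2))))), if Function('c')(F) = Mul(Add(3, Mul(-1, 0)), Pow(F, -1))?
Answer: 8122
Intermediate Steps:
Function('c')(F) = Mul(3, Pow(F, -1)) (Function('c')(F) = Mul(Add(3, 0), Pow(F, -1)) = Mul(3, Pow(F, -1)))
Function('d')(k) = 9 (Function('d')(k) = Pow(Add(-4, Mul(k, Pow(k, -1))), 2) = Pow(Add(-4, 1), 2) = Pow(-3, 2) = 9)
Add(8131, Mul(-1, Function('d')(Pow(Add(65, Function('c')(10)), Rational(1, 2))))) = Add(8131, Mul(-1, 9)) = Add(8131, -9) = 8122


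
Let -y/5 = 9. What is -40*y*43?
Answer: 77400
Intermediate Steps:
y = -45 (y = -5*9 = -45)
-40*y*43 = -40*(-45)*43 = -(-1800)*43 = -1*(-77400) = 77400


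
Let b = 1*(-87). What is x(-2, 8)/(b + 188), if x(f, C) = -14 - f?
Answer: -12/101 ≈ -0.11881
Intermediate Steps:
b = -87
x(-2, 8)/(b + 188) = (-14 - 1*(-2))/(-87 + 188) = (-14 + 2)/101 = (1/101)*(-12) = -12/101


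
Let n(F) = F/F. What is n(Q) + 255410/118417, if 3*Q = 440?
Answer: 373827/118417 ≈ 3.1569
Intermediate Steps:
Q = 440/3 (Q = (⅓)*440 = 440/3 ≈ 146.67)
n(F) = 1
n(Q) + 255410/118417 = 1 + 255410/118417 = 373827/118417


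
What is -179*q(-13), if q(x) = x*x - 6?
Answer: -29177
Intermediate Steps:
q(x) = -6 + x**2 (q(x) = x**2 - 6 = -6 + x**2)
-179*q(-13) = -179*(-6 + (-13)**2) = -179*(-6 + 169) = -179*163 = -29177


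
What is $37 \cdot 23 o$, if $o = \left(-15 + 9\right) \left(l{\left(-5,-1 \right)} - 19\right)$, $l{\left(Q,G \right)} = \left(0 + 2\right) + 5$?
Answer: $61272$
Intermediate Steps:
$l{\left(Q,G \right)} = 7$ ($l{\left(Q,G \right)} = 2 + 5 = 7$)
$o = 72$ ($o = \left(-15 + 9\right) \left(7 - 19\right) = \left(-6\right) \left(-12\right) = 72$)
$37 \cdot 23 o = 37 \cdot 23 \cdot 72 = 851 \cdot 72 = 61272$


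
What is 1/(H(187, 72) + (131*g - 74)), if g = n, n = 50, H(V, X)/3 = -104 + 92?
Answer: 1/6440 ≈ 0.00015528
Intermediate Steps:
H(V, X) = -36 (H(V, X) = 3*(-104 + 92) = 3*(-12) = -36)
g = 50
1/(H(187, 72) + (131*g - 74)) = 1/(-36 + (131*50 - 74)) = 1/(-36 + (6550 - 74)) = 1/(-36 + 6476) = 1/6440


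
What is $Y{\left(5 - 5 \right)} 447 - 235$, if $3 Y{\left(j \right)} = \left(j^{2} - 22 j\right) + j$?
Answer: $-235$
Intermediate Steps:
$Y{\left(j \right)} = - 7 j + \frac{j^{2}}{3}$ ($Y{\left(j \right)} = \frac{\left(j^{2} - 22 j\right) + j}{3} = \frac{j^{2} - 21 j}{3} = - 7 j + \frac{j^{2}}{3}$)
$Y{\left(5 - 5 \right)} 447 - 235 = \frac{\left(5 - 5\right) \left(-21 + \left(5 - 5\right)\right)}{3} \cdot 447 - 235 = \frac{1}{3} \cdot 0 \left(-21 + 0\right) 447 - 235 = \frac{1}{3} \cdot 0 \left(-21\right) 447 - 235 = 0 \cdot 447 - 235 = 0 - 235 = -235$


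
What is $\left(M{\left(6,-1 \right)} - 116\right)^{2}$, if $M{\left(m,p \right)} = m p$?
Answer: $14884$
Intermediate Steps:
$\left(M{\left(6,-1 \right)} - 116\right)^{2} = \left(6 \left(-1\right) - 116\right)^{2} = \left(-6 - 116\right)^{2} = \left(-122\right)^{2} = 14884$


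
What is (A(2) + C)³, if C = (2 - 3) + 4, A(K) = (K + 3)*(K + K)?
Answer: 12167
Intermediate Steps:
A(K) = 2*K*(3 + K) (A(K) = (3 + K)*(2*K) = 2*K*(3 + K))
C = 3 (C = -1 + 4 = 3)
(A(2) + C)³ = (2*2*(3 + 2) + 3)³ = (2*2*5 + 3)³ = (20 + 3)³ = 23³ = 12167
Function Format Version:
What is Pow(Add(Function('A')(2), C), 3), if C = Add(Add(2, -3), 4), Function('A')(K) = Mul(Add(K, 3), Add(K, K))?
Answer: 12167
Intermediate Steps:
Function('A')(K) = Mul(2, K, Add(3, K)) (Function('A')(K) = Mul(Add(3, K), Mul(2, K)) = Mul(2, K, Add(3, K)))
C = 3 (C = Add(-1, 4) = 3)
Pow(Add(Function('A')(2), C), 3) = Pow(Add(Mul(2, 2, Add(3, 2)), 3), 3) = Pow(Add(Mul(2, 2, 5), 3), 3) = Pow(Add(20, 3), 3) = Pow(23, 3) = 12167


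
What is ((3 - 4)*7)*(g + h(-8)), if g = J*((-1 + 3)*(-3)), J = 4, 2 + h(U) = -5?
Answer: 217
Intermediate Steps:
h(U) = -7 (h(U) = -2 - 5 = -7)
g = -24 (g = 4*((-1 + 3)*(-3)) = 4*(2*(-3)) = 4*(-6) = -24)
((3 - 4)*7)*(g + h(-8)) = ((3 - 4)*7)*(-24 - 7) = -1*7*(-31) = -7*(-31) = 217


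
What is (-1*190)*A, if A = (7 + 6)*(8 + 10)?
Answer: -44460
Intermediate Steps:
A = 234 (A = 13*18 = 234)
(-1*190)*A = -1*190*234 = -190*234 = -44460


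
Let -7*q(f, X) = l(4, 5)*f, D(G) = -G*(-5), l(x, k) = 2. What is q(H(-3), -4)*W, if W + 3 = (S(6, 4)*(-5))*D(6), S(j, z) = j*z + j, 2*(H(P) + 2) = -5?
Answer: -40527/7 ≈ -5789.6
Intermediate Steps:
H(P) = -9/2 (H(P) = -2 + (1/2)*(-5) = -2 - 5/2 = -9/2)
D(G) = 5*G
S(j, z) = j + j*z
q(f, X) = -2*f/7
W = -4503 (W = -3 + ((6*(1 + 4))*(-5))*(5*6) = -3 + ((6*5)*(-5))*30 = -3 + (30*(-5))*30 = -3 - 150*30 = -3 - 4500 = -4503)
q(H(-3), -4)*W = -2/7*(-9/2)*(-4503) = (9/7)*(-4503) = -40527/7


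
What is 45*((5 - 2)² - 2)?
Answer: 315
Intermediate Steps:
45*((5 - 2)² - 2) = 45*(3² - 2) = 45*(9 - 2) = 45*7 = 315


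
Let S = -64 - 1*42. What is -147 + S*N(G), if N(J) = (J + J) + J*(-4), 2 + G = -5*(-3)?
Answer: 2609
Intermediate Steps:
S = -106 (S = -64 - 42 = -106)
G = 13 (G = -2 - 5*(-3) = -2 + 15 = 13)
N(J) = -2*J (N(J) = 2*J - 4*J = -2*J)
-147 + S*N(G) = -147 - (-212)*13 = -147 - 106*(-26) = -147 + 2756 = 2609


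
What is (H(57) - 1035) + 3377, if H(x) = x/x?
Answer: 2343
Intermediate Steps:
H(x) = 1
(H(57) - 1035) + 3377 = (1 - 1035) + 3377 = -1034 + 3377 = 2343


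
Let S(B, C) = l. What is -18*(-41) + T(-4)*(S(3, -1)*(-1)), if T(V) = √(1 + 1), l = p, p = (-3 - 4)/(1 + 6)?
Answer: 738 + √2 ≈ 739.41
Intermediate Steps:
p = -1 (p = -7/7 = -7*⅐ = -1)
l = -1
T(V) = √2
S(B, C) = -1
-18*(-41) + T(-4)*(S(3, -1)*(-1)) = -18*(-41) + √2*(-1*(-1)) = 738 + √2*1 = 738 + √2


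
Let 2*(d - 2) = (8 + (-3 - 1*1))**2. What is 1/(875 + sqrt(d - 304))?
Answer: 125/109417 - I*sqrt(6)/109417 ≈ 0.0011424 - 2.2387e-5*I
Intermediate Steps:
d = 10 (d = 2 + (8 + (-3 - 1*1))**2/2 = 2 + (8 + (-3 - 1))**2/2 = 2 + (8 - 4)**2/2 = 2 + (1/2)*4**2 = 2 + (1/2)*16 = 2 + 8 = 10)
1/(875 + sqrt(d - 304)) = 1/(875 + sqrt(10 - 304)) = 1/(875 + sqrt(-294)) = 1/(875 + 7*I*sqrt(6))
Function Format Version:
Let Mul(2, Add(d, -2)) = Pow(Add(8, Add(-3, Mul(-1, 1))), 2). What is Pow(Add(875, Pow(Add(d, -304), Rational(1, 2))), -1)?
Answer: Add(Rational(125, 109417), Mul(Rational(-1, 109417), I, Pow(6, Rational(1, 2)))) ≈ Add(0.0011424, Mul(-2.2387e-5, I))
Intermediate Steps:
d = 10 (d = Add(2, Mul(Rational(1, 2), Pow(Add(8, Add(-3, Mul(-1, 1))), 2))) = Add(2, Mul(Rational(1, 2), Pow(Add(8, Add(-3, -1)), 2))) = Add(2, Mul(Rational(1, 2), Pow(Add(8, -4), 2))) = Add(2, Mul(Rational(1, 2), Pow(4, 2))) = Add(2, Mul(Rational(1, 2), 16)) = Add(2, 8) = 10)
Pow(Add(875, Pow(Add(d, -304), Rational(1, 2))), -1) = Pow(Add(875, Pow(Add(10, -304), Rational(1, 2))), -1) = Pow(Add(875, Pow(-294, Rational(1, 2))), -1) = Pow(Add(875, Mul(7, I, Pow(6, Rational(1, 2)))), -1)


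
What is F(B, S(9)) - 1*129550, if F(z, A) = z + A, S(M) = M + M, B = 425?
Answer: -129107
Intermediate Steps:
S(M) = 2*M
F(z, A) = A + z
F(B, S(9)) - 1*129550 = (2*9 + 425) - 1*129550 = (18 + 425) - 129550 = 443 - 129550 = -129107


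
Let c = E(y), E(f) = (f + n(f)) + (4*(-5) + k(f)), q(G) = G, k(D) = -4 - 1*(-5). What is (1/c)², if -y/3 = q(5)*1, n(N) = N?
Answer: 1/2401 ≈ 0.00041649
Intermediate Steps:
k(D) = 1 (k(D) = -4 + 5 = 1)
y = -15 ≈ -15.000
E(f) = -19 + 2*f (E(f) = (f + f) + (4*(-5) + 1) = 2*f + (-20 + 1) = 2*f - 19 = -19 + 2*f)
c = -49 (c = -19 + 2*(-15) = -19 - 30 = -49)
(1/c)² = (1/(-49))² = (-1/49)² = 1/2401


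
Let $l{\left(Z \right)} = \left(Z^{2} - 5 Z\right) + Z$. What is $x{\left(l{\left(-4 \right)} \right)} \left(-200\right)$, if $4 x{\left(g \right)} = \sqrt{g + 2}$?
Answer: $- 50 \sqrt{34} \approx -291.55$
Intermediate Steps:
$l{\left(Z \right)} = Z^{2} - 4 Z$
$x{\left(g \right)} = \frac{\sqrt{2 + g}}{4}$ ($x{\left(g \right)} = \frac{\sqrt{g + 2}}{4} = \frac{\sqrt{2 + g}}{4}$)
$x{\left(l{\left(-4 \right)} \right)} \left(-200\right) = \frac{\sqrt{2 - 4 \left(-4 - 4\right)}}{4} \left(-200\right) = \frac{\sqrt{2 - -32}}{4} \left(-200\right) = \frac{\sqrt{2 + 32}}{4} \left(-200\right) = \frac{\sqrt{34}}{4} \left(-200\right) = - 50 \sqrt{34}$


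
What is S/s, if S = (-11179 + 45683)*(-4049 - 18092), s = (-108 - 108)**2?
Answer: -95494133/5832 ≈ -16374.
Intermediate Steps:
s = 46656 (s = (-216)**2 = 46656)
S = -763953064 (S = 34504*(-22141) = -763953064)
S/s = -763953064/46656 = -763953064*1/46656 = -95494133/5832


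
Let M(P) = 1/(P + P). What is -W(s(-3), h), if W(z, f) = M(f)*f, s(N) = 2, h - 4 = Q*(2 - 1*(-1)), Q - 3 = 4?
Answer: -½ ≈ -0.50000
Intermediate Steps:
M(P) = 1/(2*P)
Q = 7 (Q = 3 + 4 = 7)
h = 25 (h = 4 + 7*(2 - 1*(-1)) = 4 + 7*(2 + 1) = 4 + 7*3 = 4 + 21 = 25)
W(z, f) = ½ (W(z, f) = (1/(2*f))*f = ½)
-W(s(-3), h) = -1*½ = -½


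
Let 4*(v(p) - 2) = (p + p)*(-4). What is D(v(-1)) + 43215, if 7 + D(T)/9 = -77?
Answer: 42459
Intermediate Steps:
v(p) = 2 - 2*p (v(p) = 2 + ((p + p)*(-4))/4 = 2 + ((2*p)*(-4))/4 = 2 + (-8*p)/4 = 2 - 2*p)
D(T) = -756 (D(T) = -63 + 9*(-77) = -63 - 693 = -756)
D(v(-1)) + 43215 = -756 + 43215 = 42459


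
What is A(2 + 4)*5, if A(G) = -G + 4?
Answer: -10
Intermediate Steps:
A(G) = 4 - G
A(2 + 4)*5 = (4 - (2 + 4))*5 = (4 - 1*6)*5 = (4 - 6)*5 = -2*5 = -10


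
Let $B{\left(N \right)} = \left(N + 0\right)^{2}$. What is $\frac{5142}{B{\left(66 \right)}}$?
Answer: $\frac{857}{726} \approx 1.1804$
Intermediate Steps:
$B{\left(N \right)} = N^{2}$
$\frac{5142}{B{\left(66 \right)}} = \frac{5142}{66^{2}} = \frac{5142}{4356} = 5142 \cdot \frac{1}{4356} = \frac{857}{726}$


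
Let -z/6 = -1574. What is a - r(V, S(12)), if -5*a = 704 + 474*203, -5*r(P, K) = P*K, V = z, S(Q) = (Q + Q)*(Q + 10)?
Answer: 4889506/5 ≈ 9.7790e+5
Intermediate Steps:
z = 9444 (z = -6*(-1574) = 9444)
S(Q) = 2*Q*(10 + Q) (S(Q) = (2*Q)*(10 + Q) = 2*Q*(10 + Q))
V = 9444
r(P, K) = -K*P/5 (r(P, K) = -P*K/5 = -K*P/5)
a = -96926/5 (a = -(704 + 474*203)/5 = -(704 + 96222)/5 = -⅕*96926 = -96926/5 ≈ -19385.)
a - r(V, S(12)) = -96926/5 - (-1)*2*12*(10 + 12)*9444/5 = -96926/5 - (-1)*2*12*22*9444/5 = -96926/5 - (-1)*528*9444/5 = -96926/5 - 1*(-4986432/5) = -96926/5 + 4986432/5 = 4889506/5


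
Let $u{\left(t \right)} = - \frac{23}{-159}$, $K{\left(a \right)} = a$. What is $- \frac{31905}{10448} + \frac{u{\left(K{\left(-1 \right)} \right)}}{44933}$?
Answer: $- \frac{227940150731}{74644137456} \approx -3.0537$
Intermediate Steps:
$u{\left(t \right)} = \frac{23}{159}$ ($u{\left(t \right)} = \left(-23\right) \left(- \frac{1}{159}\right) = \frac{23}{159}$)
$- \frac{31905}{10448} + \frac{u{\left(K{\left(-1 \right)} \right)}}{44933} = - \frac{31905}{10448} + \frac{23}{159 \cdot 44933} = \left(-31905\right) \frac{1}{10448} + \frac{23}{159} \cdot \frac{1}{44933} = - \frac{31905}{10448} + \frac{23}{7144347} = - \frac{227940150731}{74644137456}$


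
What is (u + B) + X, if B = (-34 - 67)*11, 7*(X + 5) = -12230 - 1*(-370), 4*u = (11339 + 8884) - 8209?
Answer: 2705/14 ≈ 193.21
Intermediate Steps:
u = 6007/2 (u = ((11339 + 8884) - 8209)/4 = (20223 - 8209)/4 = (¼)*12014 = 6007/2 ≈ 3003.5)
X = -11895/7 (X = -5 + (-12230 - 1*(-370))/7 = -5 + (-12230 + 370)/7 = -5 + (⅐)*(-11860) = -5 - 11860/7 = -11895/7 ≈ -1699.3)
B = -1111 (B = -101*11 = -1111)
(u + B) + X = (6007/2 - 1111) - 11895/7 = 3785/2 - 11895/7 = 2705/14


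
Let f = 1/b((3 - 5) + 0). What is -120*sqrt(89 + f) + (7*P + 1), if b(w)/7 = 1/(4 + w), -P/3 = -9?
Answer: 190 - 3000*sqrt(7)/7 ≈ -943.89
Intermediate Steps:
P = 27 (P = -3*(-9) = 27)
b(w) = 7/(4 + w)
f = 2/7 (f = 1/(7/(4 + ((3 - 5) + 0))) = 1/(7/(4 + (-2 + 0))) = 1/(7/(4 - 2)) = 1/(7/2) = 2/7 ≈ 0.28571)
-120*sqrt(89 + f) + (7*P + 1) = -120*sqrt(89 + 2/7) + (7*27 + 1) = -3000*sqrt(7)/7 + (189 + 1) = -3000*sqrt(7)/7 + 190 = 190 - 3000*sqrt(7)/7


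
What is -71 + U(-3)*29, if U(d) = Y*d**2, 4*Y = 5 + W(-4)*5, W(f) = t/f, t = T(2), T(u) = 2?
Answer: 737/8 ≈ 92.125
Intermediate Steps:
t = 2
W(f) = 2/f
Y = 5/8 (Y = (5 + (2/(-4))*5)/4 = (5 + (2*(-1/4))*5)/4 = (5 - 1/2*5)/4 = (5 - 5/2)/4 = (1/4)*(5/2) = 5/8 ≈ 0.62500)
U(d) = 5*d**2/8
-71 + U(-3)*29 = -71 + ((5/8)*(-3)**2)*29 = -71 + ((5/8)*9)*29 = -71 + (45/8)*29 = -71 + 1305/8 = 737/8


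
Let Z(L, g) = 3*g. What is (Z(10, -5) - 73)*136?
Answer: -11968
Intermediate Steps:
(Z(10, -5) - 73)*136 = (3*(-5) - 73)*136 = (-15 - 73)*136 = -88*136 = -11968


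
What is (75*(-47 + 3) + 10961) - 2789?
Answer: 4872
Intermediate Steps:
(75*(-47 + 3) + 10961) - 2789 = (75*(-44) + 10961) - 2789 = (-3300 + 10961) - 2789 = 7661 - 2789 = 4872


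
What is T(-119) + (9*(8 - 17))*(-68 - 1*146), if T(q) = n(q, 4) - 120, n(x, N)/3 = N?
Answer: 17226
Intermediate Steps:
n(x, N) = 3*N
T(q) = -108 (T(q) = 3*4 - 120 = 12 - 120 = -108)
T(-119) + (9*(8 - 17))*(-68 - 1*146) = -108 + (9*(8 - 17))*(-68 - 1*146) = -108 + (9*(-9))*(-68 - 146) = -108 - 81*(-214) = -108 + 17334 = 17226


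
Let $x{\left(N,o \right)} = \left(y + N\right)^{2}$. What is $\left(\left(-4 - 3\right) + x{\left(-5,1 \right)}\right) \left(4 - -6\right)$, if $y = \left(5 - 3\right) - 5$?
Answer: $570$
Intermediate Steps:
$y = -3$ ($y = 2 - 5 = -3$)
$x{\left(N,o \right)} = \left(-3 + N\right)^{2}$
$\left(\left(-4 - 3\right) + x{\left(-5,1 \right)}\right) \left(4 - -6\right) = \left(\left(-4 - 3\right) + \left(-3 - 5\right)^{2}\right) \left(4 - -6\right) = \left(\left(-4 - 3\right) + \left(-8\right)^{2}\right) \left(4 + 6\right) = \left(-7 + 64\right) 10 = 57 \cdot 10 = 570$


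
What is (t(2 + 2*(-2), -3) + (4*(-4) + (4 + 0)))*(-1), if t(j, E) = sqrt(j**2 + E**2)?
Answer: 12 - sqrt(13) ≈ 8.3945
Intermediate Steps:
t(j, E) = sqrt(E**2 + j**2)
(t(2 + 2*(-2), -3) + (4*(-4) + (4 + 0)))*(-1) = (sqrt((-3)**2 + (2 + 2*(-2))**2) + (4*(-4) + (4 + 0)))*(-1) = (sqrt(9 + (2 - 4)**2) + (-16 + 4))*(-1) = (sqrt(9 + (-2)**2) - 12)*(-1) = (sqrt(9 + 4) - 12)*(-1) = (sqrt(13) - 12)*(-1) = (-12 + sqrt(13))*(-1) = 12 - sqrt(13)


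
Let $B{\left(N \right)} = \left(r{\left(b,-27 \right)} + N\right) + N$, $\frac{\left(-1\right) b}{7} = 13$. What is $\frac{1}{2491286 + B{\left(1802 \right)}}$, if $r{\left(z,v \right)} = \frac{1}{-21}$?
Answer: $\frac{21}{52392689} \approx 4.0082 \cdot 10^{-7}$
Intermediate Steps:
$b = -91$ ($b = \left(-7\right) 13 = -91$)
$r{\left(z,v \right)} = - \frac{1}{21}$
$B{\left(N \right)} = - \frac{1}{21} + 2 N$ ($B{\left(N \right)} = \left(- \frac{1}{21} + N\right) + N = - \frac{1}{21} + 2 N$)
$\frac{1}{2491286 + B{\left(1802 \right)}} = \frac{1}{2491286 + \left(- \frac{1}{21} + 2 \cdot 1802\right)} = \frac{1}{2491286 + \left(- \frac{1}{21} + 3604\right)} = \frac{1}{2491286 + \frac{75683}{21}} = \frac{1}{\frac{52392689}{21}} = \frac{21}{52392689}$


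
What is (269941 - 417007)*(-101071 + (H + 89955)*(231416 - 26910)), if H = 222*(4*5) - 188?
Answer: -2833343506151286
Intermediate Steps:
H = 4252 (H = 222*20 - 188 = 4440 - 188 = 4252)
(269941 - 417007)*(-101071 + (H + 89955)*(231416 - 26910)) = (269941 - 417007)*(-101071 + (4252 + 89955)*(231416 - 26910)) = -147066*(-101071 + 94207*204506) = -147066*(-101071 + 19265896742) = -147066*19265795671 = -2833343506151286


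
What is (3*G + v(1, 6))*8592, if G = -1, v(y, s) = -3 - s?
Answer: -103104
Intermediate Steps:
(3*G + v(1, 6))*8592 = (3*(-1) + (-3 - 1*6))*8592 = (-3 + (-3 - 6))*8592 = (-3 - 9)*8592 = -12*8592 = -103104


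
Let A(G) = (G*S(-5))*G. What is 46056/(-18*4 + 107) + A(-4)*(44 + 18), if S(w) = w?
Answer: -127544/35 ≈ -3644.1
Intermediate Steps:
A(G) = -5*G² (A(G) = (G*(-5))*G = (-5*G)*G = -5*G²)
46056/(-18*4 + 107) + A(-4)*(44 + 18) = 46056/(-18*4 + 107) + (-5*(-4)²)*(44 + 18) = 46056/(-72 + 107) - 5*16*62 = 46056/35 - 80*62 = 46056*(1/35) - 4960 = 46056/35 - 4960 = -127544/35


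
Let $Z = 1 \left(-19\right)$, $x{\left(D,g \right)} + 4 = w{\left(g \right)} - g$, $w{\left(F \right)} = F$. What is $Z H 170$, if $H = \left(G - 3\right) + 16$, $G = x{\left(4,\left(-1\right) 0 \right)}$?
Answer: $-29070$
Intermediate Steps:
$x{\left(D,g \right)} = -4$ ($x{\left(D,g \right)} = -4 + \left(g - g\right) = -4 + 0 = -4$)
$G = -4$
$H = 9$ ($H = \left(-4 - 3\right) + 16 = -7 + 16 = 9$)
$Z = -19$
$Z H 170 = \left(-19\right) 9 \cdot 170 = \left(-171\right) 170 = -29070$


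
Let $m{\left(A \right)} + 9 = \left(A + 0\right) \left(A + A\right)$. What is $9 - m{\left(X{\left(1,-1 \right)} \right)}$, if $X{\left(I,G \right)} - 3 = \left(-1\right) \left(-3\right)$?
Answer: $-54$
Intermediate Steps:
$X{\left(I,G \right)} = 6$ ($X{\left(I,G \right)} = 3 - -3 = 3 + 3 = 6$)
$m{\left(A \right)} = -9 + 2 A^{2}$ ($m{\left(A \right)} = -9 + \left(A + 0\right) \left(A + A\right) = -9 + A 2 A = -9 + 2 A^{2}$)
$9 - m{\left(X{\left(1,-1 \right)} \right)} = 9 - \left(-9 + 2 \cdot 6^{2}\right) = 9 - \left(-9 + 2 \cdot 36\right) = 9 - \left(-9 + 72\right) = 9 - 63 = -54$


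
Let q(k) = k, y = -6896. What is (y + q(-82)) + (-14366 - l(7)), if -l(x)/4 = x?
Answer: -21316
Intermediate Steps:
l(x) = -4*x
(y + q(-82)) + (-14366 - l(7)) = (-6896 - 82) + (-14366 - (-4)*7) = -6978 + (-14366 - 1*(-28)) = -6978 + (-14366 + 28) = -6978 - 14338 = -21316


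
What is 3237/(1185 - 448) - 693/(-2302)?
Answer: 7962315/1696574 ≈ 4.6932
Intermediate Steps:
3237/(1185 - 448) - 693/(-2302) = 3237/737 - 693*(-1/2302) = 3237*(1/737) + 693/2302 = 3237/737 + 693/2302 = 7962315/1696574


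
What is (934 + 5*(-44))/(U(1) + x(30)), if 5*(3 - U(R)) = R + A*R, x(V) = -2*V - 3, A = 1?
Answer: -1785/151 ≈ -11.821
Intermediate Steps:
x(V) = -3 - 2*V
U(R) = 3 - 2*R/5 (U(R) = 3 - (R + 1*R)/5 = 3 - (R + R)/5 = 3 - 2*R/5)
(934 + 5*(-44))/(U(1) + x(30)) = (934 + 5*(-44))/((3 - ⅖*1) + (-3 - 2*30)) = (934 - 220)/((3 - ⅖) + (-3 - 60)) = 714/(13/5 - 63) = 714/(-302/5) = 714*(-5/302) = -1785/151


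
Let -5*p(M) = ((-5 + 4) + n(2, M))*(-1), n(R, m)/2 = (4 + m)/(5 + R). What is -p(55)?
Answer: -111/35 ≈ -3.1714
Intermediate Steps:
n(R, m) = 2*(4 + m)/(5 + R) (n(R, m) = 2*((4 + m)/(5 + R)) = 2*(4 + m)/(5 + R))
p(M) = 1/35 + 2*M/35 (p(M) = -((-5 + 4) + 2*(4 + M)/(5 + 2))*(-1)/5 = -(-1 + 2*(4 + M)/7)*(-1)/5 = -(-1 + 2*(⅐)*(4 + M))*(-1)/5 = -(-1 + (8/7 + 2*M/7))*(-1)/5 = -(⅐ + 2*M/7)*(-1)/5 = -(-⅐ - 2*M/7)/5 = 1/35 + 2*M/35)
-p(55) = -(1/35 + (2/35)*55) = -(1/35 + 22/7) = -1*111/35 = -111/35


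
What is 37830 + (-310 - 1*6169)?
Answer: 31351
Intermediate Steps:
37830 + (-310 - 1*6169) = 37830 + (-310 - 6169) = 37830 - 6479 = 31351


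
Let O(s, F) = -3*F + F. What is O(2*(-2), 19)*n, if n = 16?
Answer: -608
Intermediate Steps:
O(s, F) = -2*F
O(2*(-2), 19)*n = -2*19*16 = -38*16 = -608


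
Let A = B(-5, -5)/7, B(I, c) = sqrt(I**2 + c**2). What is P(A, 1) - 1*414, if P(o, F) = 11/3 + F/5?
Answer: -6152/15 ≈ -410.13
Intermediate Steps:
A = 5*sqrt(2)/7 (A = sqrt((-5)**2 + (-5)**2)/7 = sqrt(25 + 25)*(1/7) = sqrt(50)*(1/7) = (5*sqrt(2))*(1/7) = 5*sqrt(2)/7 ≈ 1.0102)
P(o, F) = 11/3 + F/5 (P(o, F) = 11*(1/3) + F*(1/5) = 11/3 + F/5)
P(A, 1) - 1*414 = (11/3 + (1/5)*1) - 1*414 = (11/3 + 1/5) - 414 = 58/15 - 414 = -6152/15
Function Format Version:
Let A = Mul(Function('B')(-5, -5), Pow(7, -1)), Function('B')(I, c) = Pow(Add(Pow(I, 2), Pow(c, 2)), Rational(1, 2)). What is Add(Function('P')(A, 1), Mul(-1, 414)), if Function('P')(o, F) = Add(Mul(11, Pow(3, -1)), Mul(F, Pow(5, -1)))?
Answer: Rational(-6152, 15) ≈ -410.13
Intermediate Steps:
A = Mul(Rational(5, 7), Pow(2, Rational(1, 2))) (A = Mul(Pow(Add(Pow(-5, 2), Pow(-5, 2)), Rational(1, 2)), Pow(7, -1)) = Mul(Pow(Add(25, 25), Rational(1, 2)), Rational(1, 7)) = Mul(Pow(50, Rational(1, 2)), Rational(1, 7)) = Mul(Mul(5, Pow(2, Rational(1, 2))), Rational(1, 7)) = Mul(Rational(5, 7), Pow(2, Rational(1, 2))) ≈ 1.0102)
Function('P')(o, F) = Add(Rational(11, 3), Mul(Rational(1, 5), F)) (Function('P')(o, F) = Add(Mul(11, Rational(1, 3)), Mul(F, Rational(1, 5))) = Add(Rational(11, 3), Mul(Rational(1, 5), F)))
Add(Function('P')(A, 1), Mul(-1, 414)) = Add(Add(Rational(11, 3), Mul(Rational(1, 5), 1)), Mul(-1, 414)) = Add(Add(Rational(11, 3), Rational(1, 5)), -414) = Add(Rational(58, 15), -414) = Rational(-6152, 15)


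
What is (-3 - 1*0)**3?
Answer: -27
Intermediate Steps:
(-3 - 1*0)**3 = (-3 + 0)**3 = (-3)**3 = -27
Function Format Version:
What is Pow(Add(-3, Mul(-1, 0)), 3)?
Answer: -27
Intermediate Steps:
Pow(Add(-3, Mul(-1, 0)), 3) = Pow(Add(-3, 0), 3) = Pow(-3, 3) = -27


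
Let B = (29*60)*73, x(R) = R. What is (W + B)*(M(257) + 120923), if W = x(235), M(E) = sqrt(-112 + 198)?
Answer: 15388056365 + 127255*sqrt(86) ≈ 1.5389e+10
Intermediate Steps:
M(E) = sqrt(86)
W = 235
B = 127020 (B = 1740*73 = 127020)
(W + B)*(M(257) + 120923) = (235 + 127020)*(sqrt(86) + 120923) = 127255*(120923 + sqrt(86)) = 15388056365 + 127255*sqrt(86)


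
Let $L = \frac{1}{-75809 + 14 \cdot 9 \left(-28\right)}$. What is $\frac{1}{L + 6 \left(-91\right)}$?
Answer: $- \frac{79337}{43318003} \approx -0.0018315$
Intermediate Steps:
$L = - \frac{1}{79337}$ ($L = \frac{1}{-75809 + 126 \left(-28\right)} = \frac{1}{-75809 - 3528} = \frac{1}{-79337} = - \frac{1}{79337} \approx -1.2604 \cdot 10^{-5}$)
$\frac{1}{L + 6 \left(-91\right)} = \frac{1}{- \frac{1}{79337} + 6 \left(-91\right)} = \frac{1}{- \frac{1}{79337} - 546} = \frac{1}{- \frac{43318003}{79337}} = - \frac{79337}{43318003}$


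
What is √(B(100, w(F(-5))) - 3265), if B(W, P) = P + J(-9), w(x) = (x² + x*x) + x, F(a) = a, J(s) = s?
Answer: I*√3229 ≈ 56.824*I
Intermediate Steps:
w(x) = x + 2*x² (w(x) = (x² + x²) + x = 2*x² + x = x + 2*x²)
B(W, P) = -9 + P (B(W, P) = P - 9 = -9 + P)
√(B(100, w(F(-5))) - 3265) = √((-9 - 5*(1 + 2*(-5))) - 3265) = √((-9 - 5*(1 - 10)) - 3265) = √((-9 - 5*(-9)) - 3265) = √((-9 + 45) - 3265) = √(36 - 3265) = √(-3229) = I*√3229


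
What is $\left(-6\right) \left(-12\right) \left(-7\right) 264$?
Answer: $-133056$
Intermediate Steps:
$\left(-6\right) \left(-12\right) \left(-7\right) 264 = 72 \left(-7\right) 264 = \left(-504\right) 264 = -133056$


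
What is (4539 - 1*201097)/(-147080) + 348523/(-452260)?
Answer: 235215989/415740005 ≈ 0.56578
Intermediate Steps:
(4539 - 1*201097)/(-147080) + 348523/(-452260) = (4539 - 201097)*(-1/147080) + 348523*(-1/452260) = -196558*(-1/147080) - 348523/452260 = 98279/73540 - 348523/452260 = 235215989/415740005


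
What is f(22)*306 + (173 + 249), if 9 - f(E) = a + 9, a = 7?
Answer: -1720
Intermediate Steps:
f(E) = -7 (f(E) = 9 - (7 + 9) = 9 - 1*16 = 9 - 16 = -7)
f(22)*306 + (173 + 249) = -7*306 + (173 + 249) = -2142 + 422 = -1720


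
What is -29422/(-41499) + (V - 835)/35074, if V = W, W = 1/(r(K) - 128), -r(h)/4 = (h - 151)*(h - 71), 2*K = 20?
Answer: 2649123872309/3866351276664 ≈ 0.68517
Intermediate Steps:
K = 10 (K = (1/2)*20 = 10)
r(h) = -4*(-151 + h)*(-71 + h) (r(h) = -4*(h - 151)*(h - 71) = -4*(-151 + h)*(-71 + h))
W = -1/34532 (W = 1/((-42884 - 4*10**2 + 888*10) - 128) = 1/((-42884 - 4*100 + 8880) - 128) = 1/((-42884 - 400 + 8880) - 128) = 1/(-34404 - 128) = 1/(-34532) = -1/34532 ≈ -2.8959e-5)
V = -1/34532 ≈ -2.8959e-5
-29422/(-41499) + (V - 835)/35074 = -29422/(-41499) + (-1/34532 - 835)/35074 = -29422*(-1/41499) - 28834221/34532*1/35074 = 29422/41499 - 2218017/93167336 = 2649123872309/3866351276664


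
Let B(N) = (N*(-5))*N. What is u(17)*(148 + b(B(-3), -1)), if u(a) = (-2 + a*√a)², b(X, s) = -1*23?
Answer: 614625 - 8500*√17 ≈ 5.7958e+5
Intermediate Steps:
B(N) = -5*N² (B(N) = (-5*N)*N = -5*N²)
b(X, s) = -23
u(a) = (-2 + a^(3/2))²
u(17)*(148 + b(B(-3), -1)) = (-2 + 17^(3/2))²*(148 - 23) = (-2 + 17*√17)²*125 = 125*(-2 + 17*√17)²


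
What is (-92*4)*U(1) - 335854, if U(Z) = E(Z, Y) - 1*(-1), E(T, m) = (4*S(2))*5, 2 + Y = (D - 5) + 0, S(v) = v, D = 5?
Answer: -350942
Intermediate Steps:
Y = -2 (Y = -2 + ((5 - 5) + 0) = -2 + (0 + 0) = -2 + 0 = -2)
E(T, m) = 40 (E(T, m) = (4*2)*5 = 8*5 = 40)
U(Z) = 41 (U(Z) = 40 - 1*(-1) = 40 + 1 = 41)
(-92*4)*U(1) - 335854 = -92*4*41 - 335854 = -23*16*41 - 335854 = -368*41 - 335854 = -15088 - 335854 = -350942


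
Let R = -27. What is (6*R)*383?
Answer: -62046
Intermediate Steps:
(6*R)*383 = (6*(-27))*383 = -162*383 = -62046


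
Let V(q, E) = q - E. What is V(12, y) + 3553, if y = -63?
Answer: 3628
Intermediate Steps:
V(12, y) + 3553 = (12 - 1*(-63)) + 3553 = (12 + 63) + 3553 = 75 + 3553 = 3628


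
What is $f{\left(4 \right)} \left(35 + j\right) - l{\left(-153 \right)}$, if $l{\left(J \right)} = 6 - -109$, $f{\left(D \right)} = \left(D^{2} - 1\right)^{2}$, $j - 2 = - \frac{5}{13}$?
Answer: $\frac{105605}{13} \approx 8123.5$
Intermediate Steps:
$j = \frac{21}{13}$ ($j = 2 - \frac{5}{13} = \frac{21}{13} \approx 1.6154$)
$f{\left(D \right)} = \left(-1 + D^{2}\right)^{2}$
$l{\left(J \right)} = 115$ ($l{\left(J \right)} = 6 + 109 = 115$)
$f{\left(4 \right)} \left(35 + j\right) - l{\left(-153 \right)} = \left(-1 + 4^{2}\right)^{2} \left(35 + \frac{21}{13}\right) - 115 = \left(-1 + 16\right)^{2} \cdot \frac{476}{13} - 115 = 15^{2} \cdot \frac{476}{13} - 115 = 225 \cdot \frac{476}{13} - 115 = \frac{107100}{13} - 115 = \frac{105605}{13}$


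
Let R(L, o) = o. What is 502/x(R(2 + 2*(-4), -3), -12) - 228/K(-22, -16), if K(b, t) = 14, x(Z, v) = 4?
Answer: 1529/14 ≈ 109.21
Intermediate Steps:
502/x(R(2 + 2*(-4), -3), -12) - 228/K(-22, -16) = 502/4 - 228/14 = 502*(¼) - 228*1/14 = 251/2 - 114/7 = 1529/14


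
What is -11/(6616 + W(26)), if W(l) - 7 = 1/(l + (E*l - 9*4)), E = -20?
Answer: -5830/3510189 ≈ -0.0016609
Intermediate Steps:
W(l) = 7 + 1/(-36 - 19*l) (W(l) = 7 + 1/(l + (-20*l - 9*4)) = 7 + 1/(l + (-20*l - 36)) = 7 + 1/(l + (-36 - 20*l)) = 7 + 1/(-36 - 19*l))
-11/(6616 + W(26)) = -11/(6616 + (251 + 133*26)/(36 + 19*26)) = -11/(6616 + (251 + 3458)/(36 + 494)) = -11/(6616 + 3709/530) = -11/3510189/530 = -11*530/3510189 = -5830/3510189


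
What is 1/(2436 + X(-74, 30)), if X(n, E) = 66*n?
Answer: -1/2448 ≈ -0.00040850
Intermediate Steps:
1/(2436 + X(-74, 30)) = 1/(2436 + 66*(-74)) = 1/(2436 - 4884) = 1/(-2448) = -1/2448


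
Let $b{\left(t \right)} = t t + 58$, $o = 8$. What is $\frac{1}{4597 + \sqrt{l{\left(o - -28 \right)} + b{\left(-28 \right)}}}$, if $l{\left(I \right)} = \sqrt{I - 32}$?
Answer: $\frac{4597}{21131565} - \frac{2 \sqrt{211}}{21131565} \approx 0.00021617$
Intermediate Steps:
$b{\left(t \right)} = 58 + t^{2}$ ($b{\left(t \right)} = t^{2} + 58 = 58 + t^{2}$)
$l{\left(I \right)} = \sqrt{-32 + I}$
$\frac{1}{4597 + \sqrt{l{\left(o - -28 \right)} + b{\left(-28 \right)}}} = \frac{1}{4597 + \sqrt{\sqrt{-32 + \left(8 - -28\right)} + \left(58 + \left(-28\right)^{2}\right)}} = \frac{1}{4597 + \sqrt{\sqrt{-32 + \left(8 + 28\right)} + \left(58 + 784\right)}} = \frac{1}{4597 + \sqrt{\sqrt{-32 + 36} + 842}} = \frac{1}{4597 + \sqrt{\sqrt{4} + 842}} = \frac{1}{4597 + \sqrt{2 + 842}} = \frac{1}{4597 + \sqrt{844}} = \frac{1}{4597 + 2 \sqrt{211}}$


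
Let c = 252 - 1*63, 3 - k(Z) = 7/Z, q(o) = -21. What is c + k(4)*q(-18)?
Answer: 651/4 ≈ 162.75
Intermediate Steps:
k(Z) = 3 - 7/Z
c = 189 (c = 252 - 63 = 189)
c + k(4)*q(-18) = 189 + (3 - 7/4)*(-21) = 189 + (5/4)*(-21) = 189 - 105/4 = 651/4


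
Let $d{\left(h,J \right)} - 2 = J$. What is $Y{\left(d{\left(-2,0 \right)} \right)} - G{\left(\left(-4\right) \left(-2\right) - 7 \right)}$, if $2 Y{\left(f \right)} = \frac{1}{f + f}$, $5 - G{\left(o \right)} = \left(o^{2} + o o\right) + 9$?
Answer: $\frac{49}{8} \approx 6.125$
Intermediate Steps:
$d{\left(h,J \right)} = 2 + J$
$G{\left(o \right)} = -4 - 2 o^{2}$ ($G{\left(o \right)} = 5 - \left(\left(o^{2} + o o\right) + 9\right) = 5 - \left(\left(o^{2} + o^{2}\right) + 9\right) = 5 - \left(2 o^{2} + 9\right) = 5 - \left(9 + 2 o^{2}\right) = -4 - 2 o^{2}$)
$Y{\left(f \right)} = \frac{1}{4 f}$ ($Y{\left(f \right)} = \frac{1}{2 \left(f + f\right)} = \frac{1}{2 \cdot 2 f} = \frac{\frac{1}{2} \frac{1}{f}}{2} = \frac{1}{4 f}$)
$Y{\left(d{\left(-2,0 \right)} \right)} - G{\left(\left(-4\right) \left(-2\right) - 7 \right)} = \frac{1}{4 \left(2 + 0\right)} - \left(-4 - 2 \left(\left(-4\right) \left(-2\right) - 7\right)^{2}\right) = \frac{1}{4 \cdot 2} - \left(-4 - 2 \left(8 - 7\right)^{2}\right) = \frac{1}{4} \cdot \frac{1}{2} - \left(-4 - 2 \cdot 1^{2}\right) = \frac{1}{8} - \left(-4 - 2\right) = \frac{1}{8} - -6 = \frac{1}{8} + 6 = \frac{49}{8}$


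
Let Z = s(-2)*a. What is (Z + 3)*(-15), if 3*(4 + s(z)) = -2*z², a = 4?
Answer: 355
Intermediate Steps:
s(z) = -4 - 2*z²/3 (s(z) = -4 + (-2*z²)/3 = -4 - 2*z²/3)
Z = -80/3 (Z = (-4 - ⅔*(-2)²)*4 = (-4 - ⅔*4)*4 = (-4 - 8/3)*4 = -20/3*4 = -80/3 ≈ -26.667)
(Z + 3)*(-15) = (-80/3 + 3)*(-15) = -71/3*(-15) = 355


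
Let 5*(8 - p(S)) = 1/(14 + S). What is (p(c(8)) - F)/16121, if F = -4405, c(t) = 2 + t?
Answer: 529559/1934520 ≈ 0.27374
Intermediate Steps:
p(S) = 8 - 1/(5*(14 + S))
(p(c(8)) - F)/16121 = ((559 + 40*(2 + 8))/(5*(14 + (2 + 8))) - 1*(-4405))/16121 = ((559 + 40*10)/(5*(14 + 10)) + 4405)*(1/16121) = ((1/5)*(559 + 400)/24 + 4405)*(1/16121) = ((1/5)*(1/24)*959 + 4405)*(1/16121) = (959/120 + 4405)*(1/16121) = (529559/120)*(1/16121) = 529559/1934520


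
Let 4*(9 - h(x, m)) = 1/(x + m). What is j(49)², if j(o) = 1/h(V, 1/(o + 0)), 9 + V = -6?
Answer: 8620096/700819729 ≈ 0.012300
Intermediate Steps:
V = -15 (V = -9 - 6 = -15)
h(x, m) = 9 - 1/(4*(m + x)) (h(x, m) = 9 - 1/(4*(x + m)) = 9 - 1/(4*(m + x)))
j(o) = (-15 + 1/o)/(-541/4 + 9/o) (j(o) = 1/((-¼ + 9/(o + 0) + 9*(-15))/(1/(o + 0) - 15)) = 1/((-¼ + 9/o - 135)/(1/o - 15)) = 1/((-541/4 + 9/o)/(-15 + 1/o)) = (-15 + 1/o)/(-541/4 + 9/o))
j(49)² = (4*(-1 + 15*49)/(-36 + 541*49))² = (4*(-1 + 735)/(-36 + 26509))² = (4*734/26473)² = (4*(1/26473)*734)² = (2936/26473)² = 8620096/700819729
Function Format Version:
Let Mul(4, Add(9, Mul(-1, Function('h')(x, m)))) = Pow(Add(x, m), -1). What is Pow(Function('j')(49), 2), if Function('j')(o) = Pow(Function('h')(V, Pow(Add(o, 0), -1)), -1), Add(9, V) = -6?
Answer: Rational(8620096, 700819729) ≈ 0.012300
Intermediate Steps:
V = -15 (V = Add(-9, -6) = -15)
Function('h')(x, m) = Add(9, Mul(Rational(-1, 4), Pow(Add(m, x), -1))) (Function('h')(x, m) = Add(9, Mul(Rational(-1, 4), Pow(Add(x, m), -1))) = Add(9, Mul(Rational(-1, 4), Pow(Add(m, x), -1))))
Function('j')(o) = Mul(Pow(Add(Rational(-541, 4), Mul(9, Pow(o, -1))), -1), Add(-15, Pow(o, -1))) (Function('j')(o) = Pow(Mul(Pow(Add(Pow(Add(o, 0), -1), -15), -1), Add(Rational(-1, 4), Mul(9, Pow(Add(o, 0), -1)), Mul(9, -15))), -1) = Pow(Mul(Pow(Add(Pow(o, -1), -15), -1), Add(Rational(-1, 4), Mul(9, Pow(o, -1)), -135)), -1) = Pow(Mul(Pow(Add(-15, Pow(o, -1)), -1), Add(Rational(-541, 4), Mul(9, Pow(o, -1)))), -1) = Mul(Pow(Add(Rational(-541, 4), Mul(9, Pow(o, -1))), -1), Add(-15, Pow(o, -1))))
Pow(Function('j')(49), 2) = Pow(Mul(4, Pow(Add(-36, Mul(541, 49)), -1), Add(-1, Mul(15, 49))), 2) = Pow(Mul(4, Pow(Add(-36, 26509), -1), Add(-1, 735)), 2) = Pow(Mul(4, Pow(26473, -1), 734), 2) = Pow(Mul(4, Rational(1, 26473), 734), 2) = Pow(Rational(2936, 26473), 2) = Rational(8620096, 700819729)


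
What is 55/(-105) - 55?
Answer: -1166/21 ≈ -55.524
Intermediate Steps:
55/(-105) - 55 = -1/105*55 - 55 = -11/21 - 55 = -1166/21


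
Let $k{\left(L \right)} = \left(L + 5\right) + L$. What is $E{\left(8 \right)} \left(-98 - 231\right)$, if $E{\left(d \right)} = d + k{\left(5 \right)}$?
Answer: $-7567$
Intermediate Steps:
$k{\left(L \right)} = 5 + 2 L$ ($k{\left(L \right)} = \left(5 + L\right) + L = 5 + 2 L$)
$E{\left(d \right)} = 15 + d$ ($E{\left(d \right)} = d + \left(5 + 2 \cdot 5\right) = d + \left(5 + 10\right) = d + 15 = 15 + d$)
$E{\left(8 \right)} \left(-98 - 231\right) = \left(15 + 8\right) \left(-98 - 231\right) = 23 \left(-329\right) = -7567$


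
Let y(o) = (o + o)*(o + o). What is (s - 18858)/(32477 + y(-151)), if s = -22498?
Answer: -41356/123681 ≈ -0.33438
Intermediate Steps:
y(o) = 4*o² (y(o) = (2*o)*(2*o) = 4*o²)
(s - 18858)/(32477 + y(-151)) = (-22498 - 18858)/(32477 + 4*(-151)²) = -41356/(32477 + 4*22801) = -41356/(32477 + 91204) = -41356/123681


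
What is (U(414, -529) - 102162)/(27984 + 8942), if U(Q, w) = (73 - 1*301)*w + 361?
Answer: 18811/36926 ≈ 0.50942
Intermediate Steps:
U(Q, w) = 361 - 228*w (U(Q, w) = (73 - 301)*w + 361 = -228*w + 361 = 361 - 228*w)
(U(414, -529) - 102162)/(27984 + 8942) = ((361 - 228*(-529)) - 102162)/(27984 + 8942) = ((361 + 120612) - 102162)/36926 = (120973 - 102162)*(1/36926) = 18811*(1/36926) = 18811/36926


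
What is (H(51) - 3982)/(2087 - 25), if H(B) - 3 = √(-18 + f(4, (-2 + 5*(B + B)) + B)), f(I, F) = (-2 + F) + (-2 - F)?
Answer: -3979/2062 + I*√22/2062 ≈ -1.9297 + 0.0022747*I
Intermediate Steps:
f(I, F) = -4
H(B) = 3 + I*√22 (H(B) = 3 + √(-18 - 4) = 3 + √(-22) = 3 + I*√22)
(H(51) - 3982)/(2087 - 25) = ((3 + I*√22) - 3982)/(2087 - 25) = (-3979 + I*√22)/2062 = (-3979 + I*√22)*(1/2062) = -3979/2062 + I*√22/2062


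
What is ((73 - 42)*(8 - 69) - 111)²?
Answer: 4008004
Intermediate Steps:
((73 - 42)*(8 - 69) - 111)² = (31*(-61) - 111)² = (-1891 - 111)² = (-2002)² = 4008004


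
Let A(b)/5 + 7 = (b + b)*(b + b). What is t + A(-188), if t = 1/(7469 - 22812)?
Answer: 10845122834/15343 ≈ 7.0685e+5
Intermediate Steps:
t = -1/15343 (t = 1/(-15343) = -1/15343 ≈ -6.5176e-5)
A(b) = -35 + 20*b**2 (A(b) = -35 + 5*((b + b)*(b + b)) = -35 + 5*((2*b)*(2*b)) = -35 + 5*(4*b**2) = -35 + 20*b**2)
t + A(-188) = -1/15343 + (-35 + 20*(-188)**2) = -1/15343 + (-35 + 20*35344) = -1/15343 + (-35 + 706880) = -1/15343 + 706845 = 10845122834/15343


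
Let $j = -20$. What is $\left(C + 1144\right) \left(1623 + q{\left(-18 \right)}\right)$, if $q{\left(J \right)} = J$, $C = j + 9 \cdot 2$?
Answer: $1832910$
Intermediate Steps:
$C = -2$ ($C = -20 + 9 \cdot 2 = -20 + 18 = -2$)
$\left(C + 1144\right) \left(1623 + q{\left(-18 \right)}\right) = \left(-2 + 1144\right) \left(1623 - 18\right) = 1142 \cdot 1605 = 1832910$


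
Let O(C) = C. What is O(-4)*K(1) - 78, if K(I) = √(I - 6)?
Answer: -78 - 4*I*√5 ≈ -78.0 - 8.9443*I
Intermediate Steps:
K(I) = √(-6 + I)
O(-4)*K(1) - 78 = -4*√(-6 + 1) - 78 = -4*I*√5 - 78 = -78 - 4*I*√5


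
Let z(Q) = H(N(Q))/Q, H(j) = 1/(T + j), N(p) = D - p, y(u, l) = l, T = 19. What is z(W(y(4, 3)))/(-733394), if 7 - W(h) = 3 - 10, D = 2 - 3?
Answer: -1/41070064 ≈ -2.4349e-8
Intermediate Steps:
D = -1
W(h) = 14 (W(h) = 7 - (3 - 10) = 7 - 1*(-7) = 7 + 7 = 14)
N(p) = -1 - p
H(j) = 1/(19 + j)
z(Q) = 1/(Q*(18 - Q)) (z(Q) = 1/((19 + (-1 - Q))*Q) = 1/((18 - Q)*Q) = 1/(Q*(18 - Q)))
z(W(y(4, 3)))/(-733394) = -1/(14*(-18 + 14))/(-733394) = -1*1/14/(-4)*(-1/733394) = -1*1/14*(-¼)*(-1/733394) = (1/56)*(-1/733394) = -1/41070064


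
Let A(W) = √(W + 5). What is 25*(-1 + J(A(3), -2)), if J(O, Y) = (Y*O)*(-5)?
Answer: -25 + 500*√2 ≈ 682.11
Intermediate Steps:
A(W) = √(5 + W)
J(O, Y) = -5*O*Y (J(O, Y) = (O*Y)*(-5) = -5*O*Y)
25*(-1 + J(A(3), -2)) = 25*(-1 - 5*√(5 + 3)*(-2)) = 25*(-1 - 5*√8*(-2)) = 25*(-1 - 5*2*√2*(-2)) = 25*(-1 + 20*√2) = -25 + 500*√2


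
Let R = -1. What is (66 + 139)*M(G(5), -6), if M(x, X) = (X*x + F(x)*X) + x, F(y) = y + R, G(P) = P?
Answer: -10045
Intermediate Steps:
F(y) = -1 + y (F(y) = y - 1 = -1 + y)
M(x, X) = x + X*x + X*(-1 + x) (M(x, X) = (X*x + (-1 + x)*X) + x = (X*x + X*(-1 + x)) + x = x + X*x + X*(-1 + x))
(66 + 139)*M(G(5), -6) = (66 + 139)*(5 - 1*(-6) + 2*(-6)*5) = 205*(5 + 6 - 60) = 205*(-49) = -10045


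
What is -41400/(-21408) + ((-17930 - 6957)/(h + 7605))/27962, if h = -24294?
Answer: 9817157747/5076326508 ≈ 1.9339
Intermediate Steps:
-41400/(-21408) + ((-17930 - 6957)/(h + 7605))/27962 = -41400/(-21408) + ((-17930 - 6957)/(-24294 + 7605))/27962 = -41400*(-1/21408) - 24887/(-16689)*(1/27962) = 1725/892 - 24887*(-1/16689)*(1/27962) = 1725/892 + (24887/16689)*(1/27962) = 1725/892 + 607/11381898 = 9817157747/5076326508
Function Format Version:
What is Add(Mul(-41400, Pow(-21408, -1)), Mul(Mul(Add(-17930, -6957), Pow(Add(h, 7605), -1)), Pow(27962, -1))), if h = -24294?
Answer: Rational(9817157747, 5076326508) ≈ 1.9339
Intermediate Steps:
Add(Mul(-41400, Pow(-21408, -1)), Mul(Mul(Add(-17930, -6957), Pow(Add(h, 7605), -1)), Pow(27962, -1))) = Add(Mul(-41400, Pow(-21408, -1)), Mul(Mul(Add(-17930, -6957), Pow(Add(-24294, 7605), -1)), Pow(27962, -1))) = Add(Mul(-41400, Rational(-1, 21408)), Mul(Mul(-24887, Pow(-16689, -1)), Rational(1, 27962))) = Add(Rational(1725, 892), Mul(Mul(-24887, Rational(-1, 16689)), Rational(1, 27962))) = Add(Rational(1725, 892), Mul(Rational(24887, 16689), Rational(1, 27962))) = Add(Rational(1725, 892), Rational(607, 11381898)) = Rational(9817157747, 5076326508)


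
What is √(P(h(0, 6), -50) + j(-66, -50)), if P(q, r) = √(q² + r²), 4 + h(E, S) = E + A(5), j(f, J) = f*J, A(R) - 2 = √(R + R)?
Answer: √(3300 + √2*√(1257 - 2*√10)) ≈ 57.879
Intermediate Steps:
A(R) = 2 + √2*√R (A(R) = 2 + √(R + R) = 2 + √(2*R) = 2 + √2*√R)
j(f, J) = J*f
h(E, S) = -2 + E + √10 (h(E, S) = -4 + (E + (2 + √2*√5)) = -4 + (E + (2 + √10)) = -4 + (2 + E + √10) = -2 + E + √10)
√(P(h(0, 6), -50) + j(-66, -50)) = √(√((-2 + 0 + √10)² + (-50)²) - 50*(-66)) = √(√((-2 + √10)² + 2500) + 3300) = √(√(2500 + (-2 + √10)²) + 3300) = √(3300 + √(2500 + (-2 + √10)²))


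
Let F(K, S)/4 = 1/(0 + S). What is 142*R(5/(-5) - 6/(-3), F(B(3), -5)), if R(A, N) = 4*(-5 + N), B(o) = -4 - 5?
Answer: -16472/5 ≈ -3294.4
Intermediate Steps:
B(o) = -9
F(K, S) = 4/S (F(K, S) = 4/(0 + S) = 4/S)
R(A, N) = -20 + 4*N
142*R(5/(-5) - 6/(-3), F(B(3), -5)) = 142*(-20 + 4*(4/(-5))) = 142*(-20 + 4*(4*(-⅕))) = 142*(-20 + 4*(-⅘)) = 142*(-20 - 16/5) = 142*(-116/5) = -16472/5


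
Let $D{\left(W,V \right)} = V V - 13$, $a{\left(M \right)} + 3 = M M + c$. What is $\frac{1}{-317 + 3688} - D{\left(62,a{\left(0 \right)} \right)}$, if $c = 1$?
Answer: $\frac{30340}{3371} \approx 9.0003$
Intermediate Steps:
$a{\left(M \right)} = -2 + M^{2}$ ($a{\left(M \right)} = -3 + \left(M M + 1\right) = -3 + \left(M^{2} + 1\right) = -3 + \left(1 + M^{2}\right) = -2 + M^{2}$)
$D{\left(W,V \right)} = -13 + V^{2}$ ($D{\left(W,V \right)} = V^{2} - 13 = -13 + V^{2}$)
$\frac{1}{-317 + 3688} - D{\left(62,a{\left(0 \right)} \right)} = \frac{1}{-317 + 3688} - \left(-13 + \left(-2 + 0^{2}\right)^{2}\right) = \frac{1}{3371} - \left(-13 + \left(-2 + 0\right)^{2}\right) = \frac{1}{3371} - \left(-13 + \left(-2\right)^{2}\right) = \frac{1}{3371} - \left(-13 + 4\right) = \frac{1}{3371} - -9 = \frac{1}{3371} + 9 = \frac{30340}{3371}$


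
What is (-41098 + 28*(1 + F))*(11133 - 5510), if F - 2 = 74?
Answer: -218970866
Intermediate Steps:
F = 76 (F = 2 + 74 = 76)
(-41098 + 28*(1 + F))*(11133 - 5510) = (-41098 + 28*(1 + 76))*(11133 - 5510) = (-41098 + 28*77)*5623 = (-41098 + 2156)*5623 = -38942*5623 = -218970866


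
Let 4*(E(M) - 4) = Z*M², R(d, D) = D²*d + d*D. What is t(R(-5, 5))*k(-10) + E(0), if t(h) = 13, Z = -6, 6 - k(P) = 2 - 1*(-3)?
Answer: 17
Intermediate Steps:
k(P) = 1 (k(P) = 6 - (2 - 1*(-3)) = 6 - (2 + 3) = 6 - 1*5 = 6 - 5 = 1)
R(d, D) = D*d + d*D² (R(d, D) = d*D² + D*d = D*d + d*D²)
E(M) = 4 - 3*M²/2 (E(M) = 4 + (-6*M²)/4 = 4 - 3*M²/2)
t(R(-5, 5))*k(-10) + E(0) = 13*1 + (4 - 3/2*0²) = 13 + (4 - 3/2*0) = 13 + (4 + 0) = 13 + 4 = 17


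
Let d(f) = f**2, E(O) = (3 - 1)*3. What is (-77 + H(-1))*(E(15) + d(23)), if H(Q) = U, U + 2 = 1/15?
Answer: -126688/3 ≈ -42229.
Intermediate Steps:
U = -29/15 (U = -2 + 1/15 = -29/15 ≈ -1.9333)
H(Q) = -29/15
E(O) = 6 (E(O) = 2*3 = 6)
(-77 + H(-1))*(E(15) + d(23)) = (-77 - 29/15)*(6 + 23**2) = -1184*(6 + 529)/15 = -1184/15*535 = -126688/3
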